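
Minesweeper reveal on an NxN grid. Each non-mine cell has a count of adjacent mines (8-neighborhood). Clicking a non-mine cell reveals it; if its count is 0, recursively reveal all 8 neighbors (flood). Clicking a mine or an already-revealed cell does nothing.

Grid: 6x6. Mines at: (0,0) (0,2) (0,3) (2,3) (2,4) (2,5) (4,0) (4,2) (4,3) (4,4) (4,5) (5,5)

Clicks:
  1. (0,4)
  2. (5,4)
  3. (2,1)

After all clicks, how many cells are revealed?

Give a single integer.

Click 1 (0,4) count=1: revealed 1 new [(0,4)] -> total=1
Click 2 (5,4) count=4: revealed 1 new [(5,4)] -> total=2
Click 3 (2,1) count=0: revealed 9 new [(1,0) (1,1) (1,2) (2,0) (2,1) (2,2) (3,0) (3,1) (3,2)] -> total=11

Answer: 11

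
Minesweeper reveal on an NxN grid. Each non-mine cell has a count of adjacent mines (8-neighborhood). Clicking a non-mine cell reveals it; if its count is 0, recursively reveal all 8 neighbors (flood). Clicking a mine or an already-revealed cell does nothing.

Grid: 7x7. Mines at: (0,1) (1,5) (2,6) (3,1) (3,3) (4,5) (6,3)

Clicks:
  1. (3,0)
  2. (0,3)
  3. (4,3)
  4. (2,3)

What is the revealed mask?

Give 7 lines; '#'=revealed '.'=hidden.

Click 1 (3,0) count=1: revealed 1 new [(3,0)] -> total=1
Click 2 (0,3) count=0: revealed 9 new [(0,2) (0,3) (0,4) (1,2) (1,3) (1,4) (2,2) (2,3) (2,4)] -> total=10
Click 3 (4,3) count=1: revealed 1 new [(4,3)] -> total=11
Click 4 (2,3) count=1: revealed 0 new [(none)] -> total=11

Answer: ..###..
..###..
..###..
#......
...#...
.......
.......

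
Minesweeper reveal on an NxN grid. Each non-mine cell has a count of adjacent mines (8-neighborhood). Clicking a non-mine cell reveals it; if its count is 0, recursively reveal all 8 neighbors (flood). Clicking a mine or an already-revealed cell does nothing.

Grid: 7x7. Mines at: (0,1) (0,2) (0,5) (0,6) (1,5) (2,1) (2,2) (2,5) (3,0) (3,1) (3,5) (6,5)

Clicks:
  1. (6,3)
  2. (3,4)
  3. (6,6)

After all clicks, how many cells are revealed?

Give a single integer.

Answer: 19

Derivation:
Click 1 (6,3) count=0: revealed 18 new [(3,2) (3,3) (3,4) (4,0) (4,1) (4,2) (4,3) (4,4) (5,0) (5,1) (5,2) (5,3) (5,4) (6,0) (6,1) (6,2) (6,3) (6,4)] -> total=18
Click 2 (3,4) count=2: revealed 0 new [(none)] -> total=18
Click 3 (6,6) count=1: revealed 1 new [(6,6)] -> total=19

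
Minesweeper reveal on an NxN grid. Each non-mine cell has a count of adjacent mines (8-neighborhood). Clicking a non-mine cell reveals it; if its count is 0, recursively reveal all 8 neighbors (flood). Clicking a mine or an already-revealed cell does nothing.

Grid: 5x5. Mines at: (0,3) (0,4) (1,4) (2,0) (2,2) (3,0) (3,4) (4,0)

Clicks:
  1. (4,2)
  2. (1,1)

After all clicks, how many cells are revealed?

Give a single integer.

Click 1 (4,2) count=0: revealed 6 new [(3,1) (3,2) (3,3) (4,1) (4,2) (4,3)] -> total=6
Click 2 (1,1) count=2: revealed 1 new [(1,1)] -> total=7

Answer: 7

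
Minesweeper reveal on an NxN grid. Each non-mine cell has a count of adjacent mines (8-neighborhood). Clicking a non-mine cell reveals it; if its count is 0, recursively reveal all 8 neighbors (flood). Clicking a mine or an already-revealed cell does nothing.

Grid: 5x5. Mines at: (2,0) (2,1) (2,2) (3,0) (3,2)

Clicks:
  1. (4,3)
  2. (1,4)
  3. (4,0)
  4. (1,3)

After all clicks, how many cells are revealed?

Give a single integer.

Click 1 (4,3) count=1: revealed 1 new [(4,3)] -> total=1
Click 2 (1,4) count=0: revealed 15 new [(0,0) (0,1) (0,2) (0,3) (0,4) (1,0) (1,1) (1,2) (1,3) (1,4) (2,3) (2,4) (3,3) (3,4) (4,4)] -> total=16
Click 3 (4,0) count=1: revealed 1 new [(4,0)] -> total=17
Click 4 (1,3) count=1: revealed 0 new [(none)] -> total=17

Answer: 17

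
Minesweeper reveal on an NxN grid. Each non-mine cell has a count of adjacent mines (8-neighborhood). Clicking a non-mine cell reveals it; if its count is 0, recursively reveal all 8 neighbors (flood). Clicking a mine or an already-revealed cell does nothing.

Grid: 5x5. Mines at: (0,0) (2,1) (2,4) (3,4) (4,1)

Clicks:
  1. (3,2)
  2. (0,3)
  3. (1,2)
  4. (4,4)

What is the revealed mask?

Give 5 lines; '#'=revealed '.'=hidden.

Click 1 (3,2) count=2: revealed 1 new [(3,2)] -> total=1
Click 2 (0,3) count=0: revealed 8 new [(0,1) (0,2) (0,3) (0,4) (1,1) (1,2) (1,3) (1,4)] -> total=9
Click 3 (1,2) count=1: revealed 0 new [(none)] -> total=9
Click 4 (4,4) count=1: revealed 1 new [(4,4)] -> total=10

Answer: .####
.####
.....
..#..
....#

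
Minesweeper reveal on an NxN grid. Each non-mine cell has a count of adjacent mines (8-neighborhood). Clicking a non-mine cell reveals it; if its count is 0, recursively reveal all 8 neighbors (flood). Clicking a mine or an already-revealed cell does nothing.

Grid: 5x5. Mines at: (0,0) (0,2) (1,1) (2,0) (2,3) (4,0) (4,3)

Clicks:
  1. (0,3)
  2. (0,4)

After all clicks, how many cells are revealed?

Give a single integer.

Answer: 4

Derivation:
Click 1 (0,3) count=1: revealed 1 new [(0,3)] -> total=1
Click 2 (0,4) count=0: revealed 3 new [(0,4) (1,3) (1,4)] -> total=4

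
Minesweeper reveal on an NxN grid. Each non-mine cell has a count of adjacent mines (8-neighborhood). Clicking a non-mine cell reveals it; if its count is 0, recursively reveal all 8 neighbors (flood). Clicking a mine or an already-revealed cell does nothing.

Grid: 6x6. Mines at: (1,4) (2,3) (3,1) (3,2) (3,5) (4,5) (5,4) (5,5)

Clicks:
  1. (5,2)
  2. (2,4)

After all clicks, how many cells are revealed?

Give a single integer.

Answer: 9

Derivation:
Click 1 (5,2) count=0: revealed 8 new [(4,0) (4,1) (4,2) (4,3) (5,0) (5,1) (5,2) (5,3)] -> total=8
Click 2 (2,4) count=3: revealed 1 new [(2,4)] -> total=9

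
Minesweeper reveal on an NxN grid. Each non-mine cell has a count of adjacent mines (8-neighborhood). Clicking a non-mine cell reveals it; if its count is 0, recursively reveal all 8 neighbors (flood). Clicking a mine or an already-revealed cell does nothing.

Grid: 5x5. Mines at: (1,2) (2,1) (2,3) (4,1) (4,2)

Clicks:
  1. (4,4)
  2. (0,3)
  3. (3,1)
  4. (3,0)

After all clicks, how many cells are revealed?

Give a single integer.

Click 1 (4,4) count=0: revealed 4 new [(3,3) (3,4) (4,3) (4,4)] -> total=4
Click 2 (0,3) count=1: revealed 1 new [(0,3)] -> total=5
Click 3 (3,1) count=3: revealed 1 new [(3,1)] -> total=6
Click 4 (3,0) count=2: revealed 1 new [(3,0)] -> total=7

Answer: 7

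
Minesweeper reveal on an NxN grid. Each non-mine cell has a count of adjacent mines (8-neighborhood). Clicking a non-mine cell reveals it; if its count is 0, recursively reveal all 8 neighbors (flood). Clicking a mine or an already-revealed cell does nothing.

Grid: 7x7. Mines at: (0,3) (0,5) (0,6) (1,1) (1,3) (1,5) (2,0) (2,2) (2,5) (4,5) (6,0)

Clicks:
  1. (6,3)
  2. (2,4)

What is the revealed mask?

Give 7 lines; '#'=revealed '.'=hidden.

Click 1 (6,3) count=0: revealed 23 new [(3,0) (3,1) (3,2) (3,3) (3,4) (4,0) (4,1) (4,2) (4,3) (4,4) (5,0) (5,1) (5,2) (5,3) (5,4) (5,5) (5,6) (6,1) (6,2) (6,3) (6,4) (6,5) (6,6)] -> total=23
Click 2 (2,4) count=3: revealed 1 new [(2,4)] -> total=24

Answer: .......
.......
....#..
#####..
#####..
#######
.######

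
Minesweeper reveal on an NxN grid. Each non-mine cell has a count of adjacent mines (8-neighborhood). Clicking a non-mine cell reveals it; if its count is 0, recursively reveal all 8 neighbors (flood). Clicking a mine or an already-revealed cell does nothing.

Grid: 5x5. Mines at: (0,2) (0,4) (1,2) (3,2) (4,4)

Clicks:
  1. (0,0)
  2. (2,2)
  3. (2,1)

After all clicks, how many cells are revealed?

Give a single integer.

Answer: 11

Derivation:
Click 1 (0,0) count=0: revealed 10 new [(0,0) (0,1) (1,0) (1,1) (2,0) (2,1) (3,0) (3,1) (4,0) (4,1)] -> total=10
Click 2 (2,2) count=2: revealed 1 new [(2,2)] -> total=11
Click 3 (2,1) count=2: revealed 0 new [(none)] -> total=11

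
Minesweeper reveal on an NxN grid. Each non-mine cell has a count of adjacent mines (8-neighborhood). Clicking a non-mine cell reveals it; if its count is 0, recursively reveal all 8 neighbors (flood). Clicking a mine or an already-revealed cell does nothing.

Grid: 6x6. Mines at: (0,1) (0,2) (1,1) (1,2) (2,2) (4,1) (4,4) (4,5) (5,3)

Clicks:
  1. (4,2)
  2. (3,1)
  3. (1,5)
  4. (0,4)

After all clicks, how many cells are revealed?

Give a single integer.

Answer: 14

Derivation:
Click 1 (4,2) count=2: revealed 1 new [(4,2)] -> total=1
Click 2 (3,1) count=2: revealed 1 new [(3,1)] -> total=2
Click 3 (1,5) count=0: revealed 12 new [(0,3) (0,4) (0,5) (1,3) (1,4) (1,5) (2,3) (2,4) (2,5) (3,3) (3,4) (3,5)] -> total=14
Click 4 (0,4) count=0: revealed 0 new [(none)] -> total=14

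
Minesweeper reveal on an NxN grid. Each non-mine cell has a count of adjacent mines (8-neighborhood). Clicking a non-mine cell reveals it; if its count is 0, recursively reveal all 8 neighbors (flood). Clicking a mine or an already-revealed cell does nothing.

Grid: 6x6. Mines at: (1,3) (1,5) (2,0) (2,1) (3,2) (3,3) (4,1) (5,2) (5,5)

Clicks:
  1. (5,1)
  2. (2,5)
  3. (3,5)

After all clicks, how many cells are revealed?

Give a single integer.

Click 1 (5,1) count=2: revealed 1 new [(5,1)] -> total=1
Click 2 (2,5) count=1: revealed 1 new [(2,5)] -> total=2
Click 3 (3,5) count=0: revealed 5 new [(2,4) (3,4) (3,5) (4,4) (4,5)] -> total=7

Answer: 7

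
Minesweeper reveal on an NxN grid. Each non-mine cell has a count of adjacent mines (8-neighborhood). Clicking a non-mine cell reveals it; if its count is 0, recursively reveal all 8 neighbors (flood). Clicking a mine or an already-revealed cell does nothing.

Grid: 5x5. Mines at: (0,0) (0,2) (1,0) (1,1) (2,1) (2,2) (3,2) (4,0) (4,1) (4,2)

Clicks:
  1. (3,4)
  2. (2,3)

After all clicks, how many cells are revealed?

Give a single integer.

Answer: 10

Derivation:
Click 1 (3,4) count=0: revealed 10 new [(0,3) (0,4) (1,3) (1,4) (2,3) (2,4) (3,3) (3,4) (4,3) (4,4)] -> total=10
Click 2 (2,3) count=2: revealed 0 new [(none)] -> total=10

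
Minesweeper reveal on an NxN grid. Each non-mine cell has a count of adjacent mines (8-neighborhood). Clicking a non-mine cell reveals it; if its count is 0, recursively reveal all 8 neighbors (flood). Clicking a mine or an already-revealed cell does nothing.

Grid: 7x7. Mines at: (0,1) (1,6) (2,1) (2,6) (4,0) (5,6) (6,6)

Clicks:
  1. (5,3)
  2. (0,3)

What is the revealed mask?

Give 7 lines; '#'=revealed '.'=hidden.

Click 1 (5,3) count=0: revealed 34 new [(0,2) (0,3) (0,4) (0,5) (1,2) (1,3) (1,4) (1,5) (2,2) (2,3) (2,4) (2,5) (3,1) (3,2) (3,3) (3,4) (3,5) (4,1) (4,2) (4,3) (4,4) (4,5) (5,0) (5,1) (5,2) (5,3) (5,4) (5,5) (6,0) (6,1) (6,2) (6,3) (6,4) (6,5)] -> total=34
Click 2 (0,3) count=0: revealed 0 new [(none)] -> total=34

Answer: ..####.
..####.
..####.
.#####.
.#####.
######.
######.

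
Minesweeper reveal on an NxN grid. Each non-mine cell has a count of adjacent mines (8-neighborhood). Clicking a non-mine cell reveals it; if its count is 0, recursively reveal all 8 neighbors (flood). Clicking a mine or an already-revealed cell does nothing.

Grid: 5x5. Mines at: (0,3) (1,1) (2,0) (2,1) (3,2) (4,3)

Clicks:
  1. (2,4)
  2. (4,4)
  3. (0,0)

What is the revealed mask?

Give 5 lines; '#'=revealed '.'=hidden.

Answer: #....
...##
...##
...##
....#

Derivation:
Click 1 (2,4) count=0: revealed 6 new [(1,3) (1,4) (2,3) (2,4) (3,3) (3,4)] -> total=6
Click 2 (4,4) count=1: revealed 1 new [(4,4)] -> total=7
Click 3 (0,0) count=1: revealed 1 new [(0,0)] -> total=8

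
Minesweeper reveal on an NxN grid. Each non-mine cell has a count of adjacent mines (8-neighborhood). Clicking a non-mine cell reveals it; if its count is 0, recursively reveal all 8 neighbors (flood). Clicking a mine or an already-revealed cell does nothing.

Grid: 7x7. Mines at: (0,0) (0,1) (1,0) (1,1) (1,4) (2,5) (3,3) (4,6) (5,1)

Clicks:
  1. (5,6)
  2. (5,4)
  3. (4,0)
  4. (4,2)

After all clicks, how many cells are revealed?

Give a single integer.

Click 1 (5,6) count=1: revealed 1 new [(5,6)] -> total=1
Click 2 (5,4) count=0: revealed 13 new [(4,2) (4,3) (4,4) (4,5) (5,2) (5,3) (5,4) (5,5) (6,2) (6,3) (6,4) (6,5) (6,6)] -> total=14
Click 3 (4,0) count=1: revealed 1 new [(4,0)] -> total=15
Click 4 (4,2) count=2: revealed 0 new [(none)] -> total=15

Answer: 15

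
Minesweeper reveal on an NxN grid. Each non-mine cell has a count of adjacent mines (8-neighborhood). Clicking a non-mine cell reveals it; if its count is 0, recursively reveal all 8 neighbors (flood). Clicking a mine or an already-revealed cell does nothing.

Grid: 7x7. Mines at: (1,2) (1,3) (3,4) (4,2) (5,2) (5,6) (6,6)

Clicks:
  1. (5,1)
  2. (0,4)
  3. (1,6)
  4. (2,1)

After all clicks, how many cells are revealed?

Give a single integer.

Click 1 (5,1) count=2: revealed 1 new [(5,1)] -> total=1
Click 2 (0,4) count=1: revealed 1 new [(0,4)] -> total=2
Click 3 (1,6) count=0: revealed 12 new [(0,5) (0,6) (1,4) (1,5) (1,6) (2,4) (2,5) (2,6) (3,5) (3,6) (4,5) (4,6)] -> total=14
Click 4 (2,1) count=1: revealed 1 new [(2,1)] -> total=15

Answer: 15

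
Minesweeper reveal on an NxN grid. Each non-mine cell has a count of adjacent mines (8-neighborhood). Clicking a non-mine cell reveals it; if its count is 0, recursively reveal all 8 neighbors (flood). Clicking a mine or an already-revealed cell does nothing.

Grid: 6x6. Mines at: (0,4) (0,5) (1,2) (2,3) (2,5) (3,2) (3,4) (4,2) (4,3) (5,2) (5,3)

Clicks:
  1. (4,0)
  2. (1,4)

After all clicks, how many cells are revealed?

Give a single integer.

Answer: 13

Derivation:
Click 1 (4,0) count=0: revealed 12 new [(0,0) (0,1) (1,0) (1,1) (2,0) (2,1) (3,0) (3,1) (4,0) (4,1) (5,0) (5,1)] -> total=12
Click 2 (1,4) count=4: revealed 1 new [(1,4)] -> total=13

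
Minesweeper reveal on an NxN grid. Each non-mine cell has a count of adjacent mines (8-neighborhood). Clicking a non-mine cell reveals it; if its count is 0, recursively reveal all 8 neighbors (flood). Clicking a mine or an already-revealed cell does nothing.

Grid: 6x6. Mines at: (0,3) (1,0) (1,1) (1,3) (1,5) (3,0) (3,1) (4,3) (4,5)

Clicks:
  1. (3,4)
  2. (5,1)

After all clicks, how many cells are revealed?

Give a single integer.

Click 1 (3,4) count=2: revealed 1 new [(3,4)] -> total=1
Click 2 (5,1) count=0: revealed 6 new [(4,0) (4,1) (4,2) (5,0) (5,1) (5,2)] -> total=7

Answer: 7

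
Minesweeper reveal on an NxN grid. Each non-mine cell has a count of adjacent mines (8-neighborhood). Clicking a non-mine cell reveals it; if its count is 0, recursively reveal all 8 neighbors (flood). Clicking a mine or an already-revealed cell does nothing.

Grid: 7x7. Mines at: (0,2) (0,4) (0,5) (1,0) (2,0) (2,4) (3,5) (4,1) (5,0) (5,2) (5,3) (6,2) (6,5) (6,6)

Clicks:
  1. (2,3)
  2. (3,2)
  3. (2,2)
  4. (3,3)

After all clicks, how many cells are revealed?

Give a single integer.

Answer: 9

Derivation:
Click 1 (2,3) count=1: revealed 1 new [(2,3)] -> total=1
Click 2 (3,2) count=1: revealed 1 new [(3,2)] -> total=2
Click 3 (2,2) count=0: revealed 7 new [(1,1) (1,2) (1,3) (2,1) (2,2) (3,1) (3,3)] -> total=9
Click 4 (3,3) count=1: revealed 0 new [(none)] -> total=9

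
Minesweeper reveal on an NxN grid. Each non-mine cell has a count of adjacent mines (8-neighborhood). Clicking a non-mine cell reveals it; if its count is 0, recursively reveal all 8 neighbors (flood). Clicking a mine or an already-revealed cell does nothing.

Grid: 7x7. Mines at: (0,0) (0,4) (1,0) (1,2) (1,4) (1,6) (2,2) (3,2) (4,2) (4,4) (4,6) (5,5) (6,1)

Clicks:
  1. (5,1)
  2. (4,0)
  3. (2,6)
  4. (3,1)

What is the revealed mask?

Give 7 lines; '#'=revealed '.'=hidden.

Answer: .......
.......
##....#
##.....
##.....
##.....
.......

Derivation:
Click 1 (5,1) count=2: revealed 1 new [(5,1)] -> total=1
Click 2 (4,0) count=0: revealed 7 new [(2,0) (2,1) (3,0) (3,1) (4,0) (4,1) (5,0)] -> total=8
Click 3 (2,6) count=1: revealed 1 new [(2,6)] -> total=9
Click 4 (3,1) count=3: revealed 0 new [(none)] -> total=9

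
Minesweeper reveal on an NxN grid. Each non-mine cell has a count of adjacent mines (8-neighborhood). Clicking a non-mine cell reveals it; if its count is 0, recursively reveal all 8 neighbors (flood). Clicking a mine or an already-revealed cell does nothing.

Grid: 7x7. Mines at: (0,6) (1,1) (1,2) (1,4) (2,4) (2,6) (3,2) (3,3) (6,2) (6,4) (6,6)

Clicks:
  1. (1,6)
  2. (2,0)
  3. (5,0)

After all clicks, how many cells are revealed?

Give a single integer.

Click 1 (1,6) count=2: revealed 1 new [(1,6)] -> total=1
Click 2 (2,0) count=1: revealed 1 new [(2,0)] -> total=2
Click 3 (5,0) count=0: revealed 9 new [(2,1) (3,0) (3,1) (4,0) (4,1) (5,0) (5,1) (6,0) (6,1)] -> total=11

Answer: 11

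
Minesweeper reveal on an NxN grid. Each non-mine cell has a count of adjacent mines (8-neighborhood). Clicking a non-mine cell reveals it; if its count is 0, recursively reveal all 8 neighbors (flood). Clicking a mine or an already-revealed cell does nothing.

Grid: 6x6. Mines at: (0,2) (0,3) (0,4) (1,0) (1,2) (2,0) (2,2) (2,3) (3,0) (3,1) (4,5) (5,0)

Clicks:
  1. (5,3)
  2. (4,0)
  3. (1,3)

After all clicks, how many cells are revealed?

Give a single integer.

Answer: 13

Derivation:
Click 1 (5,3) count=0: revealed 11 new [(3,2) (3,3) (3,4) (4,1) (4,2) (4,3) (4,4) (5,1) (5,2) (5,3) (5,4)] -> total=11
Click 2 (4,0) count=3: revealed 1 new [(4,0)] -> total=12
Click 3 (1,3) count=6: revealed 1 new [(1,3)] -> total=13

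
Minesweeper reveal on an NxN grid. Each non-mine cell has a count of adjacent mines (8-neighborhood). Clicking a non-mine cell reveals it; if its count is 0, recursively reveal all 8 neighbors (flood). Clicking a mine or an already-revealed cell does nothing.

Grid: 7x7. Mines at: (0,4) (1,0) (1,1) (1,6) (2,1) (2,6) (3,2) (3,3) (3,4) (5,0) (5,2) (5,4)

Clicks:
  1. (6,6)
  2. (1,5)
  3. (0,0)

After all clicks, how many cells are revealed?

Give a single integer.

Answer: 10

Derivation:
Click 1 (6,6) count=0: revealed 8 new [(3,5) (3,6) (4,5) (4,6) (5,5) (5,6) (6,5) (6,6)] -> total=8
Click 2 (1,5) count=3: revealed 1 new [(1,5)] -> total=9
Click 3 (0,0) count=2: revealed 1 new [(0,0)] -> total=10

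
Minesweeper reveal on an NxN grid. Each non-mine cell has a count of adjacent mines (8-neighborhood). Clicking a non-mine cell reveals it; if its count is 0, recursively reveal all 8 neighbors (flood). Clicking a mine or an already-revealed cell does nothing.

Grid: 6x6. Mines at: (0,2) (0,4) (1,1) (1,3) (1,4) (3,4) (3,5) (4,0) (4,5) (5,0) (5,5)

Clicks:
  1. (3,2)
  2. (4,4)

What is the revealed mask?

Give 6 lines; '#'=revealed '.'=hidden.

Answer: ......
......
.###..
.###..
.####.
.####.

Derivation:
Click 1 (3,2) count=0: revealed 14 new [(2,1) (2,2) (2,3) (3,1) (3,2) (3,3) (4,1) (4,2) (4,3) (4,4) (5,1) (5,2) (5,3) (5,4)] -> total=14
Click 2 (4,4) count=4: revealed 0 new [(none)] -> total=14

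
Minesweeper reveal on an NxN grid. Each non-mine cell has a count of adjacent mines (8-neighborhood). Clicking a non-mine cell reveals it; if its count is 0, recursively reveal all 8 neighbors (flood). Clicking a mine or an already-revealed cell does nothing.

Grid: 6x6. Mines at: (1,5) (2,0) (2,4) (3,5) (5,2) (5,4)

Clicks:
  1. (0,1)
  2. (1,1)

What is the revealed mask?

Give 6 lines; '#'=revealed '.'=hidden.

Click 1 (0,1) count=0: revealed 19 new [(0,0) (0,1) (0,2) (0,3) (0,4) (1,0) (1,1) (1,2) (1,3) (1,4) (2,1) (2,2) (2,3) (3,1) (3,2) (3,3) (4,1) (4,2) (4,3)] -> total=19
Click 2 (1,1) count=1: revealed 0 new [(none)] -> total=19

Answer: #####.
#####.
.###..
.###..
.###..
......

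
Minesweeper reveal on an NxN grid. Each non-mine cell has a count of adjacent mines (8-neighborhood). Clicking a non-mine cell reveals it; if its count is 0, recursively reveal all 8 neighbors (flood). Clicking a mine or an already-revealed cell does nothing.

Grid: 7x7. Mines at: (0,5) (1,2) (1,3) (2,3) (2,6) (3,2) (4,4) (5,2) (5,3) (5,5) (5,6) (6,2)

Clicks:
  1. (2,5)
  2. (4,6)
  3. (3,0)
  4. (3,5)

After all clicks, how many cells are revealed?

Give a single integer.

Click 1 (2,5) count=1: revealed 1 new [(2,5)] -> total=1
Click 2 (4,6) count=2: revealed 1 new [(4,6)] -> total=2
Click 3 (3,0) count=0: revealed 14 new [(0,0) (0,1) (1,0) (1,1) (2,0) (2,1) (3,0) (3,1) (4,0) (4,1) (5,0) (5,1) (6,0) (6,1)] -> total=16
Click 4 (3,5) count=2: revealed 1 new [(3,5)] -> total=17

Answer: 17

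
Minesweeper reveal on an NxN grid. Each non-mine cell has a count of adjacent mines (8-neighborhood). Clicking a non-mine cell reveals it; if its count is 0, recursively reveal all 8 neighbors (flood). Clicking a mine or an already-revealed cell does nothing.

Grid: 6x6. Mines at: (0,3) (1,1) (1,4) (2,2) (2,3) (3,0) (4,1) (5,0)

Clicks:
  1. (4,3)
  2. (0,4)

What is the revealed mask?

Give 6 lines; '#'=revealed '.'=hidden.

Answer: ....#.
......
....##
..####
..####
..####

Derivation:
Click 1 (4,3) count=0: revealed 14 new [(2,4) (2,5) (3,2) (3,3) (3,4) (3,5) (4,2) (4,3) (4,4) (4,5) (5,2) (5,3) (5,4) (5,5)] -> total=14
Click 2 (0,4) count=2: revealed 1 new [(0,4)] -> total=15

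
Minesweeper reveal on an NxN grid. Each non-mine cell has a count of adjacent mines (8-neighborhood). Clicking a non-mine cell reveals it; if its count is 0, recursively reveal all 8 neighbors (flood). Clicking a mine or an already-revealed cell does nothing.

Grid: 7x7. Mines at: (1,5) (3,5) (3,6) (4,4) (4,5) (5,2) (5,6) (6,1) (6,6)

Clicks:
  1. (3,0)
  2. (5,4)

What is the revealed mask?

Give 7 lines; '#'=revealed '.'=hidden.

Click 1 (3,0) count=0: revealed 26 new [(0,0) (0,1) (0,2) (0,3) (0,4) (1,0) (1,1) (1,2) (1,3) (1,4) (2,0) (2,1) (2,2) (2,3) (2,4) (3,0) (3,1) (3,2) (3,3) (3,4) (4,0) (4,1) (4,2) (4,3) (5,0) (5,1)] -> total=26
Click 2 (5,4) count=2: revealed 1 new [(5,4)] -> total=27

Answer: #####..
#####..
#####..
#####..
####...
##..#..
.......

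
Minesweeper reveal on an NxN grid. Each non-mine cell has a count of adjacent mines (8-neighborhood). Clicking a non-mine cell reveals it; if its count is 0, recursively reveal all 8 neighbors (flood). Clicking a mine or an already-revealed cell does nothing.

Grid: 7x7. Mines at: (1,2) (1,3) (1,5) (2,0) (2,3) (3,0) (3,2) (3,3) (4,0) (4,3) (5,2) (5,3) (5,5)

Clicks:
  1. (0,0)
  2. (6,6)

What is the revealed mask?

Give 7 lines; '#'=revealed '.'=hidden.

Click 1 (0,0) count=0: revealed 4 new [(0,0) (0,1) (1,0) (1,1)] -> total=4
Click 2 (6,6) count=1: revealed 1 new [(6,6)] -> total=5

Answer: ##.....
##.....
.......
.......
.......
.......
......#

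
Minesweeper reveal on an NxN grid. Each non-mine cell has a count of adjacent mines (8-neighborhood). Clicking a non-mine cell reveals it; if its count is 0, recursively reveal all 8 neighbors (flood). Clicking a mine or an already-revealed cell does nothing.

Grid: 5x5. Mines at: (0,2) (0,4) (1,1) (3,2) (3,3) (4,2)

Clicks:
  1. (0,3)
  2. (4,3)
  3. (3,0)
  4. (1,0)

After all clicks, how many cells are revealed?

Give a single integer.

Click 1 (0,3) count=2: revealed 1 new [(0,3)] -> total=1
Click 2 (4,3) count=3: revealed 1 new [(4,3)] -> total=2
Click 3 (3,0) count=0: revealed 6 new [(2,0) (2,1) (3,0) (3,1) (4,0) (4,1)] -> total=8
Click 4 (1,0) count=1: revealed 1 new [(1,0)] -> total=9

Answer: 9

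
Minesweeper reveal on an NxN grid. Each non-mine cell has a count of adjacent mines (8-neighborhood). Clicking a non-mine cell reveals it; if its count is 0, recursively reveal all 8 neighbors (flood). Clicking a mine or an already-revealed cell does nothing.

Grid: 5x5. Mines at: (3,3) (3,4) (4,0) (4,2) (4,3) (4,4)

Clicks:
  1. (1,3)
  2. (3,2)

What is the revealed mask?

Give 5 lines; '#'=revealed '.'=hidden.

Click 1 (1,3) count=0: revealed 18 new [(0,0) (0,1) (0,2) (0,3) (0,4) (1,0) (1,1) (1,2) (1,3) (1,4) (2,0) (2,1) (2,2) (2,3) (2,4) (3,0) (3,1) (3,2)] -> total=18
Click 2 (3,2) count=3: revealed 0 new [(none)] -> total=18

Answer: #####
#####
#####
###..
.....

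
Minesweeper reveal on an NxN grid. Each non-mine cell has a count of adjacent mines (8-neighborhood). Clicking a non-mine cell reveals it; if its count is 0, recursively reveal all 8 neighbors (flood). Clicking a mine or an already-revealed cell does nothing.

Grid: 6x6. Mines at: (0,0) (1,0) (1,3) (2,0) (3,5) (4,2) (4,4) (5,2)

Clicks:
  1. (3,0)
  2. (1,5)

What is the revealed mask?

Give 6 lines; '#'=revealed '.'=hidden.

Answer: ....##
....##
....##
#.....
......
......

Derivation:
Click 1 (3,0) count=1: revealed 1 new [(3,0)] -> total=1
Click 2 (1,5) count=0: revealed 6 new [(0,4) (0,5) (1,4) (1,5) (2,4) (2,5)] -> total=7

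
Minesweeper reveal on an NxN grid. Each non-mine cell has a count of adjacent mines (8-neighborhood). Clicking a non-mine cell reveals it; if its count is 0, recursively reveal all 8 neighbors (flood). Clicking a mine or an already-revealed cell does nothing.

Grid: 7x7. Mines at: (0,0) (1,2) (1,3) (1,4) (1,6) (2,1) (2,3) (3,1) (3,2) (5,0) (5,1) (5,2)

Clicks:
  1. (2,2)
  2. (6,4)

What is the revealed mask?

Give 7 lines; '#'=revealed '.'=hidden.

Click 1 (2,2) count=6: revealed 1 new [(2,2)] -> total=1
Click 2 (6,4) count=0: revealed 19 new [(2,4) (2,5) (2,6) (3,3) (3,4) (3,5) (3,6) (4,3) (4,4) (4,5) (4,6) (5,3) (5,4) (5,5) (5,6) (6,3) (6,4) (6,5) (6,6)] -> total=20

Answer: .......
.......
..#.###
...####
...####
...####
...####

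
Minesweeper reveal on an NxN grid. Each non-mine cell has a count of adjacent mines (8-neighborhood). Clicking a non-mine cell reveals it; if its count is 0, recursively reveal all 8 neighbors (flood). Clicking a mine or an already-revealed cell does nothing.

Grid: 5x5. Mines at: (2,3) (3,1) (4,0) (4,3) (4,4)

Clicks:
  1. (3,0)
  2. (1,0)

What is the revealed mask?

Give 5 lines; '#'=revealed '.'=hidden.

Answer: #####
#####
###..
#....
.....

Derivation:
Click 1 (3,0) count=2: revealed 1 new [(3,0)] -> total=1
Click 2 (1,0) count=0: revealed 13 new [(0,0) (0,1) (0,2) (0,3) (0,4) (1,0) (1,1) (1,2) (1,3) (1,4) (2,0) (2,1) (2,2)] -> total=14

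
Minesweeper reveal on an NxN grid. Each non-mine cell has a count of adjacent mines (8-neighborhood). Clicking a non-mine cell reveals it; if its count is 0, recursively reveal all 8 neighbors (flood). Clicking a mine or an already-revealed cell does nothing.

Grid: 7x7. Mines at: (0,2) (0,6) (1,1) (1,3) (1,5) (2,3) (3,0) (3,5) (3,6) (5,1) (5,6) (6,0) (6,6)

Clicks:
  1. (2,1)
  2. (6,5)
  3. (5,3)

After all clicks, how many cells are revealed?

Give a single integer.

Click 1 (2,1) count=2: revealed 1 new [(2,1)] -> total=1
Click 2 (6,5) count=2: revealed 1 new [(6,5)] -> total=2
Click 3 (5,3) count=0: revealed 14 new [(3,2) (3,3) (3,4) (4,2) (4,3) (4,4) (4,5) (5,2) (5,3) (5,4) (5,5) (6,2) (6,3) (6,4)] -> total=16

Answer: 16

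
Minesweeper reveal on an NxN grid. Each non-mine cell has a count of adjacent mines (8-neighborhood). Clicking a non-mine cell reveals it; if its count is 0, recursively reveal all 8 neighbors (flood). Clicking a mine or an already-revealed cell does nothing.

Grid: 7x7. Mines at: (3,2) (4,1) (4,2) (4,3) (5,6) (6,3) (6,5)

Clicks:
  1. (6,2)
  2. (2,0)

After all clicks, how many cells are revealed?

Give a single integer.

Answer: 31

Derivation:
Click 1 (6,2) count=1: revealed 1 new [(6,2)] -> total=1
Click 2 (2,0) count=0: revealed 30 new [(0,0) (0,1) (0,2) (0,3) (0,4) (0,5) (0,6) (1,0) (1,1) (1,2) (1,3) (1,4) (1,5) (1,6) (2,0) (2,1) (2,2) (2,3) (2,4) (2,5) (2,6) (3,0) (3,1) (3,3) (3,4) (3,5) (3,6) (4,4) (4,5) (4,6)] -> total=31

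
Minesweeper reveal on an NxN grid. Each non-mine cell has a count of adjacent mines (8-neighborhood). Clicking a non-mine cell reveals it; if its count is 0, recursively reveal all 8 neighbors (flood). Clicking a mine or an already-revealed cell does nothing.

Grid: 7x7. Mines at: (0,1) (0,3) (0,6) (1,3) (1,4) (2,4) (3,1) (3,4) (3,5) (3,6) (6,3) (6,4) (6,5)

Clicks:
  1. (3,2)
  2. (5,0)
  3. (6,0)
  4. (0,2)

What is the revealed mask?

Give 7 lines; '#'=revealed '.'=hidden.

Answer: ..#....
.......
.......
..#....
###....
###....
###....

Derivation:
Click 1 (3,2) count=1: revealed 1 new [(3,2)] -> total=1
Click 2 (5,0) count=0: revealed 9 new [(4,0) (4,1) (4,2) (5,0) (5,1) (5,2) (6,0) (6,1) (6,2)] -> total=10
Click 3 (6,0) count=0: revealed 0 new [(none)] -> total=10
Click 4 (0,2) count=3: revealed 1 new [(0,2)] -> total=11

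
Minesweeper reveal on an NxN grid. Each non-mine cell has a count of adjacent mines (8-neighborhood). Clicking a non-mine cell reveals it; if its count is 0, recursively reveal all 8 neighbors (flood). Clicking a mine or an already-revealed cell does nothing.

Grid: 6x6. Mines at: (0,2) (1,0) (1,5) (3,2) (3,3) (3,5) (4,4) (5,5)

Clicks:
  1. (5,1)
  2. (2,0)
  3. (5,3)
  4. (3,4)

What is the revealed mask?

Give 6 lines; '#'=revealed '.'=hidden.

Click 1 (5,1) count=0: revealed 12 new [(2,0) (2,1) (3,0) (3,1) (4,0) (4,1) (4,2) (4,3) (5,0) (5,1) (5,2) (5,3)] -> total=12
Click 2 (2,0) count=1: revealed 0 new [(none)] -> total=12
Click 3 (5,3) count=1: revealed 0 new [(none)] -> total=12
Click 4 (3,4) count=3: revealed 1 new [(3,4)] -> total=13

Answer: ......
......
##....
##..#.
####..
####..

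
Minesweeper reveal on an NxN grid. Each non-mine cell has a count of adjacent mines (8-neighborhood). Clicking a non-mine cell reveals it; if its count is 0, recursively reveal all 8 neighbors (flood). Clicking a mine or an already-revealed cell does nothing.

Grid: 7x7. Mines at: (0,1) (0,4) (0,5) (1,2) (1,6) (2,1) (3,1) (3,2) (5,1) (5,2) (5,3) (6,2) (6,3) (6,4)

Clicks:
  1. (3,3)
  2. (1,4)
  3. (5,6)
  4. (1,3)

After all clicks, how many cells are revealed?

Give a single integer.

Click 1 (3,3) count=1: revealed 1 new [(3,3)] -> total=1
Click 2 (1,4) count=2: revealed 1 new [(1,4)] -> total=2
Click 3 (5,6) count=0: revealed 18 new [(1,3) (1,5) (2,3) (2,4) (2,5) (2,6) (3,4) (3,5) (3,6) (4,3) (4,4) (4,5) (4,6) (5,4) (5,5) (5,6) (6,5) (6,6)] -> total=20
Click 4 (1,3) count=2: revealed 0 new [(none)] -> total=20

Answer: 20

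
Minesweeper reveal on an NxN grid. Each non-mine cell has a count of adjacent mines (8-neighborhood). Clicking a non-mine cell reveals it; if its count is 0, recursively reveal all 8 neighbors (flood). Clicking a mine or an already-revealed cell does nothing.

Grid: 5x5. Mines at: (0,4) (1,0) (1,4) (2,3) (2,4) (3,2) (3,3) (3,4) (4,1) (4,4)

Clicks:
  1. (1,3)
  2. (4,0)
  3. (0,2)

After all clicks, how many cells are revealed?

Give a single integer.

Answer: 7

Derivation:
Click 1 (1,3) count=4: revealed 1 new [(1,3)] -> total=1
Click 2 (4,0) count=1: revealed 1 new [(4,0)] -> total=2
Click 3 (0,2) count=0: revealed 5 new [(0,1) (0,2) (0,3) (1,1) (1,2)] -> total=7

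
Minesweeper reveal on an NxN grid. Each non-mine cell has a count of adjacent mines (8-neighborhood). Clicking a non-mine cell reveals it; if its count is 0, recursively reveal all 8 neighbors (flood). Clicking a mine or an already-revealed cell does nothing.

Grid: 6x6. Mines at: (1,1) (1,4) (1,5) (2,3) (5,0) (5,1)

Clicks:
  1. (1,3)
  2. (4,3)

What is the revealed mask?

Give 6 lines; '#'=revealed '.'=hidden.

Click 1 (1,3) count=2: revealed 1 new [(1,3)] -> total=1
Click 2 (4,3) count=0: revealed 14 new [(2,4) (2,5) (3,2) (3,3) (3,4) (3,5) (4,2) (4,3) (4,4) (4,5) (5,2) (5,3) (5,4) (5,5)] -> total=15

Answer: ......
...#..
....##
..####
..####
..####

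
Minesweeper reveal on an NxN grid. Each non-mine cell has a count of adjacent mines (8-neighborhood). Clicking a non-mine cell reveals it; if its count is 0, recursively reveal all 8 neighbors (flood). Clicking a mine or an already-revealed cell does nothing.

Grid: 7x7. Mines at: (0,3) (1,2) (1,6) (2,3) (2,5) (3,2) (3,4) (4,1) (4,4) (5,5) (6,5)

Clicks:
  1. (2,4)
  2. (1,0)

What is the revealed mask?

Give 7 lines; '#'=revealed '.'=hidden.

Answer: ##.....
##.....
##..#..
##.....
.......
.......
.......

Derivation:
Click 1 (2,4) count=3: revealed 1 new [(2,4)] -> total=1
Click 2 (1,0) count=0: revealed 8 new [(0,0) (0,1) (1,0) (1,1) (2,0) (2,1) (3,0) (3,1)] -> total=9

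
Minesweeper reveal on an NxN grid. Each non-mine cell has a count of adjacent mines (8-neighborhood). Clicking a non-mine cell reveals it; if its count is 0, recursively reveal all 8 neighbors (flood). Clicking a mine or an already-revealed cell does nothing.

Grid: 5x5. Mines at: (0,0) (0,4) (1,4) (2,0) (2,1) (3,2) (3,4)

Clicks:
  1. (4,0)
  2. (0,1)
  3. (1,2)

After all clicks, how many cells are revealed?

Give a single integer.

Answer: 6

Derivation:
Click 1 (4,0) count=0: revealed 4 new [(3,0) (3,1) (4,0) (4,1)] -> total=4
Click 2 (0,1) count=1: revealed 1 new [(0,1)] -> total=5
Click 3 (1,2) count=1: revealed 1 new [(1,2)] -> total=6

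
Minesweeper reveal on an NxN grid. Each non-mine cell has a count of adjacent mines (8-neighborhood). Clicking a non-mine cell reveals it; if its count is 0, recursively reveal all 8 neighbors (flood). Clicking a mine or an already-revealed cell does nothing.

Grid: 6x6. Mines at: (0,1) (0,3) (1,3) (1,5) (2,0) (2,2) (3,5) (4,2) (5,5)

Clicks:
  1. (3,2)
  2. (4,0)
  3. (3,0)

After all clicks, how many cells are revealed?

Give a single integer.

Click 1 (3,2) count=2: revealed 1 new [(3,2)] -> total=1
Click 2 (4,0) count=0: revealed 6 new [(3,0) (3,1) (4,0) (4,1) (5,0) (5,1)] -> total=7
Click 3 (3,0) count=1: revealed 0 new [(none)] -> total=7

Answer: 7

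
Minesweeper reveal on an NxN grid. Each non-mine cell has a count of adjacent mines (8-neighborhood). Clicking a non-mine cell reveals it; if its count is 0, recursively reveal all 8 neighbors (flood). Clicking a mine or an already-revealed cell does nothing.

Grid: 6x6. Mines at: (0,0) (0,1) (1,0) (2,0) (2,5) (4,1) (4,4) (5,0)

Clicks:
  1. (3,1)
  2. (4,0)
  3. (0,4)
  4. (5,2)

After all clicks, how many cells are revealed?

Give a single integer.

Answer: 19

Derivation:
Click 1 (3,1) count=2: revealed 1 new [(3,1)] -> total=1
Click 2 (4,0) count=2: revealed 1 new [(4,0)] -> total=2
Click 3 (0,4) count=0: revealed 16 new [(0,2) (0,3) (0,4) (0,5) (1,1) (1,2) (1,3) (1,4) (1,5) (2,1) (2,2) (2,3) (2,4) (3,2) (3,3) (3,4)] -> total=18
Click 4 (5,2) count=1: revealed 1 new [(5,2)] -> total=19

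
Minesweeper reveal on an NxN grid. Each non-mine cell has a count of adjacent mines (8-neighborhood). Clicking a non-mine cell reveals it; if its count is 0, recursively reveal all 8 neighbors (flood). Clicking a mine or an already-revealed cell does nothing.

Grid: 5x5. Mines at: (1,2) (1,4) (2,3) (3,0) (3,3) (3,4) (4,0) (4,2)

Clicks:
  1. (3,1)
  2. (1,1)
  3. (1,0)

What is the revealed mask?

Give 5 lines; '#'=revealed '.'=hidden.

Click 1 (3,1) count=3: revealed 1 new [(3,1)] -> total=1
Click 2 (1,1) count=1: revealed 1 new [(1,1)] -> total=2
Click 3 (1,0) count=0: revealed 5 new [(0,0) (0,1) (1,0) (2,0) (2,1)] -> total=7

Answer: ##...
##...
##...
.#...
.....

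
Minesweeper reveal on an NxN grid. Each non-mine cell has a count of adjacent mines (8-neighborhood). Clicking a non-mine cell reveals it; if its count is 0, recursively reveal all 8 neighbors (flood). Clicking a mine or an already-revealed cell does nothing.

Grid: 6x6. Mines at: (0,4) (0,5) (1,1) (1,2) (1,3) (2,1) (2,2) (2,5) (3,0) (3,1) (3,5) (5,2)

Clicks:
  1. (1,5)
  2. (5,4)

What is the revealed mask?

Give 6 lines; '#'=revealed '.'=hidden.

Answer: ......
.....#
......
......
...###
...###

Derivation:
Click 1 (1,5) count=3: revealed 1 new [(1,5)] -> total=1
Click 2 (5,4) count=0: revealed 6 new [(4,3) (4,4) (4,5) (5,3) (5,4) (5,5)] -> total=7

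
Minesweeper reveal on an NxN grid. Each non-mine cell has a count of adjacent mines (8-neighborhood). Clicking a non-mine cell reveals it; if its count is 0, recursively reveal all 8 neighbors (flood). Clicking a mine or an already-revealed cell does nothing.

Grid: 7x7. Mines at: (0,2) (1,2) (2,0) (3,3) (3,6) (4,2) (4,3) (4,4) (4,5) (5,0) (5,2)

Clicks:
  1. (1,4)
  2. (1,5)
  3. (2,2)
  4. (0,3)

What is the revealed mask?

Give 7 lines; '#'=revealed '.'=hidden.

Click 1 (1,4) count=0: revealed 12 new [(0,3) (0,4) (0,5) (0,6) (1,3) (1,4) (1,5) (1,6) (2,3) (2,4) (2,5) (2,6)] -> total=12
Click 2 (1,5) count=0: revealed 0 new [(none)] -> total=12
Click 3 (2,2) count=2: revealed 1 new [(2,2)] -> total=13
Click 4 (0,3) count=2: revealed 0 new [(none)] -> total=13

Answer: ...####
...####
..#####
.......
.......
.......
.......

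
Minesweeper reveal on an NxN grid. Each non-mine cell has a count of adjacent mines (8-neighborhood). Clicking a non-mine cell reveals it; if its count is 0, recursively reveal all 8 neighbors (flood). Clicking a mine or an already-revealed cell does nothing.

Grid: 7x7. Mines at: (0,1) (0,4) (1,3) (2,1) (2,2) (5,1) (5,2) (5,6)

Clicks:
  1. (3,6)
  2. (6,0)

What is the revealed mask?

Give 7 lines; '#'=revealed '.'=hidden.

Answer: .....##
....###
...####
...####
...####
...###.
#..###.

Derivation:
Click 1 (3,6) count=0: revealed 23 new [(0,5) (0,6) (1,4) (1,5) (1,6) (2,3) (2,4) (2,5) (2,6) (3,3) (3,4) (3,5) (3,6) (4,3) (4,4) (4,5) (4,6) (5,3) (5,4) (5,5) (6,3) (6,4) (6,5)] -> total=23
Click 2 (6,0) count=1: revealed 1 new [(6,0)] -> total=24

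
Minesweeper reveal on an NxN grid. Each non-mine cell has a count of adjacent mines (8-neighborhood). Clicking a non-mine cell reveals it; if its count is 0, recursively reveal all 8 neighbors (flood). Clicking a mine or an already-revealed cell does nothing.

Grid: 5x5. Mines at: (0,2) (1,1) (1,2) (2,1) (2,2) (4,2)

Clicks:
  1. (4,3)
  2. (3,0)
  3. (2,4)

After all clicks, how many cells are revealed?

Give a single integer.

Answer: 11

Derivation:
Click 1 (4,3) count=1: revealed 1 new [(4,3)] -> total=1
Click 2 (3,0) count=1: revealed 1 new [(3,0)] -> total=2
Click 3 (2,4) count=0: revealed 9 new [(0,3) (0,4) (1,3) (1,4) (2,3) (2,4) (3,3) (3,4) (4,4)] -> total=11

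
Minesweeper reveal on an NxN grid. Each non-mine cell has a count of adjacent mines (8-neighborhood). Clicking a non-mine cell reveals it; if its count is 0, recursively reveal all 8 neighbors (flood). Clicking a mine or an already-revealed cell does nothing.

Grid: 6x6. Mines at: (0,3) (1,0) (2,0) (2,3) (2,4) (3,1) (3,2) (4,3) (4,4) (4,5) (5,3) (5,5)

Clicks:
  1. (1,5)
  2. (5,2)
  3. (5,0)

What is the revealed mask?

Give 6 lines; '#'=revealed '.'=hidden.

Click 1 (1,5) count=1: revealed 1 new [(1,5)] -> total=1
Click 2 (5,2) count=2: revealed 1 new [(5,2)] -> total=2
Click 3 (5,0) count=0: revealed 5 new [(4,0) (4,1) (4,2) (5,0) (5,1)] -> total=7

Answer: ......
.....#
......
......
###...
###...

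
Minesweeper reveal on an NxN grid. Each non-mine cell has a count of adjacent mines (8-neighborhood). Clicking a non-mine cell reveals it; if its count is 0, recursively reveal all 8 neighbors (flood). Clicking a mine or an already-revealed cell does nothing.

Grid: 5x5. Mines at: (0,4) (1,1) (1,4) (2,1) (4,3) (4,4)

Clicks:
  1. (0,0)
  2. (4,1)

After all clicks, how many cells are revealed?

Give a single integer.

Answer: 7

Derivation:
Click 1 (0,0) count=1: revealed 1 new [(0,0)] -> total=1
Click 2 (4,1) count=0: revealed 6 new [(3,0) (3,1) (3,2) (4,0) (4,1) (4,2)] -> total=7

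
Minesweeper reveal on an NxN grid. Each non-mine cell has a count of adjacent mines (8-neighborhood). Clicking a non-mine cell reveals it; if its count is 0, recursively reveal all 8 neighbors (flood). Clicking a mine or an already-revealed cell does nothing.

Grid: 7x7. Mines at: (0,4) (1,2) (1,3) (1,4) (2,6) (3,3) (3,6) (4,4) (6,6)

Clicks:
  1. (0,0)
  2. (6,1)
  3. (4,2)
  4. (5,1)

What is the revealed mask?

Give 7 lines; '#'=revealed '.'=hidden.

Click 1 (0,0) count=0: revealed 26 new [(0,0) (0,1) (1,0) (1,1) (2,0) (2,1) (2,2) (3,0) (3,1) (3,2) (4,0) (4,1) (4,2) (4,3) (5,0) (5,1) (5,2) (5,3) (5,4) (5,5) (6,0) (6,1) (6,2) (6,3) (6,4) (6,5)] -> total=26
Click 2 (6,1) count=0: revealed 0 new [(none)] -> total=26
Click 3 (4,2) count=1: revealed 0 new [(none)] -> total=26
Click 4 (5,1) count=0: revealed 0 new [(none)] -> total=26

Answer: ##.....
##.....
###....
###....
####...
######.
######.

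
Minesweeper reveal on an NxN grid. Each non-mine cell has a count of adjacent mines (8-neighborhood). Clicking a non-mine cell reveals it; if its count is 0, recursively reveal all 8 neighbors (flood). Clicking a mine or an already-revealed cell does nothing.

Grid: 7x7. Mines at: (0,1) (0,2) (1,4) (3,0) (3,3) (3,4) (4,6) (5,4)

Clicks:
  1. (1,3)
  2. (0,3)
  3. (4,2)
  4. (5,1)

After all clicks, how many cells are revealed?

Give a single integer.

Answer: 14

Derivation:
Click 1 (1,3) count=2: revealed 1 new [(1,3)] -> total=1
Click 2 (0,3) count=2: revealed 1 new [(0,3)] -> total=2
Click 3 (4,2) count=1: revealed 1 new [(4,2)] -> total=3
Click 4 (5,1) count=0: revealed 11 new [(4,0) (4,1) (4,3) (5,0) (5,1) (5,2) (5,3) (6,0) (6,1) (6,2) (6,3)] -> total=14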